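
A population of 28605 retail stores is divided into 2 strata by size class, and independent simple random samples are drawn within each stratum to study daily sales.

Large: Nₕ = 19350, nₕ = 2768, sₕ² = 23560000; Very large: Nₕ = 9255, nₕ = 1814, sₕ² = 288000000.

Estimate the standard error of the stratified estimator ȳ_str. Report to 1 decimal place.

Var(ȳ_str) = Σₕ Wₕ²(1 − fₕ)sₕ²/nₕ with Wₕ = Nₕ/N, N = 28605.
Large: Wₕ = 0.67645517; term = 0.67645517²·(1 − 0.14304910)·23560000/2768 = 3337.6683.
Very large: Wₕ = 0.32354483; term = 0.32354483²·(1 − 0.19600216)·288000000/1814 = 13362.233.
Sum = 16699.901.
SE = √(16699.901) = 129.2.

129.2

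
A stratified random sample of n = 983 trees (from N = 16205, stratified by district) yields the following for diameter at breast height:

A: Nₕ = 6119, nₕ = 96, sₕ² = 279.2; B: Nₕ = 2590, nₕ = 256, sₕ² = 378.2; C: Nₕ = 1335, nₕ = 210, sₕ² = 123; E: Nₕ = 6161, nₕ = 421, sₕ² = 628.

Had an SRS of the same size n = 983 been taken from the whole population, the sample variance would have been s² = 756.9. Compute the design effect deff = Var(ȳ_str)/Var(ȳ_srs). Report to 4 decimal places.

0.8937

Var(ȳ_str) = Σ Wₕ²(1−fₕ)sₕ²/nₕ with Wₕ = Nₕ/16205:
  A: (6119/16205)²·(1−96/6119)·279.2/96 = 0.40816844
  B: (2590/16205)²·(1−256/2590)·378.2/256 = 0.034008236
  C: (1335/16205)²·(1−210/1335)·123/210 = 0.0033498205
  E: (6161/16205)²·(1−421/6161)·628/421 = 0.20088272
  → Var(ȳ_str) = 0.64640922.
Var(ȳ_srs) = (1 − 983/16205)·756.9/983 = 0.72328202.
deff = 0.64640922 / 0.72328202 = 0.8937.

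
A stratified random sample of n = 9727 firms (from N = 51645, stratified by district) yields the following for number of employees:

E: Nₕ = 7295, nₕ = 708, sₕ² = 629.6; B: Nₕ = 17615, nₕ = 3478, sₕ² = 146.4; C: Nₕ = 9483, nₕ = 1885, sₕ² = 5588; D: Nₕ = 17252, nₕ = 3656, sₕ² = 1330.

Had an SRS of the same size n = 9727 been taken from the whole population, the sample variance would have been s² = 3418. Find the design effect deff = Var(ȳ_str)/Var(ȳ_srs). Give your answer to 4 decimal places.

Var(ȳ_str) = Σ Wₕ²(1−fₕ)sₕ²/nₕ with Wₕ = Nₕ/51645:
  E: (7295/51645)²·(1−708/7295)·629.6/708 = 0.016020935
  B: (17615/51645)²·(1−3478/17615)·146.4/3478 = 0.0039300207
  C: (9483/51645)²·(1−1885/9483)·5588/1885 = 0.080081743
  D: (17252/51645)²·(1−3656/17252)·1330/3656 = 0.03199186
  → Var(ȳ_str) = 0.13202456.
Var(ȳ_srs) = (1 − 9727/51645)·3418/9727 = 0.28521044.
deff = 0.13202456 / 0.28521044 = 0.4629.

0.4629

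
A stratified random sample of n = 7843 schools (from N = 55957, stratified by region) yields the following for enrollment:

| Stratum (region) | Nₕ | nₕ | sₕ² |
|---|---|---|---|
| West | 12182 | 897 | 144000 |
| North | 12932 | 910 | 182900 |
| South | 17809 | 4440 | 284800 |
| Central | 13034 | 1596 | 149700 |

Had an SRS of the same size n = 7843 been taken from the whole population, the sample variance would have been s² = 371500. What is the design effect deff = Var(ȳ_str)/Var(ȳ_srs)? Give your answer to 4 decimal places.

Var(ȳ_str) = Σ Wₕ²(1−fₕ)sₕ²/nₕ with Wₕ = Nₕ/55957:
  West: (12182/55957)²·(1−897/12182)·144000/897 = 7.048251
  North: (12932/55957)²·(1−910/12932)·182900/910 = 9.9794335
  South: (17809/55957)²·(1−4440/17809)·284800/4440 = 4.8773804
  Central: (13034/55957)²·(1−1596/13034)·149700/1596 = 4.4658885
  → Var(ȳ_str) = 26.370953.
Var(ȳ_srs) = (1 − 7843/55957)·371500/7843 = 40.728053.
deff = 26.370953 / 40.728053 = 0.6475.

0.6475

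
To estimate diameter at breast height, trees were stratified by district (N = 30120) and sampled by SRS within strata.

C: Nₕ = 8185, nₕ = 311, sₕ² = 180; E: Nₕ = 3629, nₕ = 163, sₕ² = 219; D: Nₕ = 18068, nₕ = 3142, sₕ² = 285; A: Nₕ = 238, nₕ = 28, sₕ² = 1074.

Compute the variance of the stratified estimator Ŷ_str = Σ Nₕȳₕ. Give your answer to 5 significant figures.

Var(Ŷ_str) = Σₕ Nₕ²(1 − fₕ)sₕ²/nₕ.
C: 8185²·(1 − 311/8185)·180/311 = 3.7301493 × 10^7.
E: 3629²·(1 − 163/3629)·219/163 = 1.6899429 × 10^7.
D: 18068²·(1 − 3142/18068)·285/3142 = 2.4462013 × 10^7.
A: 238²·(1 − 28/238)·1074/28 = 1.91709 × 10^6.
Sum = 8.0580025 × 10^7.

8.0580 × 10^7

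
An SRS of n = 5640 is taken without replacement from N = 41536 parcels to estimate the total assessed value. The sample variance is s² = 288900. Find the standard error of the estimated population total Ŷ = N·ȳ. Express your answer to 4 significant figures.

Var(Ŷ) = N²·Var(ȳ) = N²·(1 − n/N)·s²/n.
f = 5640/41536 = 0.13578582; Var(ȳ) = 0.86421418·288900/5640 = 44.267992.
Var(Ŷ) = 41536² · 44.267992 = 7.6372879 × 10^10.
SE(Ŷ) = √(7.6372879 × 10^10) = 276400.

276400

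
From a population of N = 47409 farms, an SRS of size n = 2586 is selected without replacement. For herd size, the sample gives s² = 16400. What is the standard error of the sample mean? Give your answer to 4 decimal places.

Under SRS without replacement, Var(ȳ) = (1 − f)·s²/n with f = n/N = 2586/47409 = 0.05454661.
Var(ȳ) = (1 − 0.05454661)·16400/2586 = 0.94545339·6.3418407 = 5.9959148.
SE(ȳ) = √(5.9959148) = 2.4487.

2.4487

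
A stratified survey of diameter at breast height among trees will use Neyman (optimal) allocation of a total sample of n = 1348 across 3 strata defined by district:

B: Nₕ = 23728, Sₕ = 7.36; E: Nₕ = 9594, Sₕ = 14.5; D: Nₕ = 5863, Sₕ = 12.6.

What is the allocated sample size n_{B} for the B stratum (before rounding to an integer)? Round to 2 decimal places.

607.32

Neyman allocation: nₕ = n·NₕSₕ / Σⱼ NⱼSⱼ.
Σ NⱼSⱼ = 23728·7.36 + 9594·14.5 + 5863·12.6 = 387624.88.
n_{B} = 1348·23728·7.36 / 387624.88 = 607.32.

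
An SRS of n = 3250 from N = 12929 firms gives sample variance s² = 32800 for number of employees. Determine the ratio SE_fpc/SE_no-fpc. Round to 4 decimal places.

f = n/N = 3250/12929 = 0.25137288.
SE_no-fpc = √(s²/n) = 3.1768393; SE_fpc = √((1−f)s²/n) = 2.7487043.
Ratio = √(1−f) = 0.86523241.

0.8652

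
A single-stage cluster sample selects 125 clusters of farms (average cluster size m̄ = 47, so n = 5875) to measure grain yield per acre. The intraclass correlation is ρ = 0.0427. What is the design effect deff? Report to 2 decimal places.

deff = 1 + (47 − 1)·0.0427 = 1 + 1.9642 = 2.9642.

2.96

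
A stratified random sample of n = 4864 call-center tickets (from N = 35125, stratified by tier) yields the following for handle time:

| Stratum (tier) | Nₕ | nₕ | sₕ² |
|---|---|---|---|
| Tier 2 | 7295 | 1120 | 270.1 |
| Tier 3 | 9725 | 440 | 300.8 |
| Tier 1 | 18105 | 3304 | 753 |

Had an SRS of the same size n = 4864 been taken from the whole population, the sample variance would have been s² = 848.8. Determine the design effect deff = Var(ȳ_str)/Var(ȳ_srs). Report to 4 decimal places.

0.7206

Var(ȳ_str) = Σ Wₕ²(1−fₕ)sₕ²/nₕ with Wₕ = Nₕ/35125:
  Tier 2: (7295/35125)²·(1−1120/7295)·270.1/1120 = 0.0088051377
  Tier 3: (9725/35125)²·(1−440/9725)·300.8/440 = 0.05003386
  Tier 1: (18105/35125)²·(1−3304/18105)·753/3304 = 0.049500759
  → Var(ȳ_str) = 0.10833976.
Var(ȳ_srs) = (1 − 4864/35125)·848.8/4864 = 0.15034145.
deff = 0.10833976 / 0.15034145 = 0.7206.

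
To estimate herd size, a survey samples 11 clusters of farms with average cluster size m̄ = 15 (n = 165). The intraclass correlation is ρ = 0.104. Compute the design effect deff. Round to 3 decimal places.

2.456

deff = 1 + (15 − 1)·0.104 = 1 + 1.456 = 2.456.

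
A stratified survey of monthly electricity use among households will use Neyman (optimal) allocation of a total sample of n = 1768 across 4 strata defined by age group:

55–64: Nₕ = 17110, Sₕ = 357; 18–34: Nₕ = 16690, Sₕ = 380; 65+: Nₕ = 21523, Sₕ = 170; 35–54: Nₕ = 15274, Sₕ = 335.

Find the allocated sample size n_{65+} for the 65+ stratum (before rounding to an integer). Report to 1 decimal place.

304.8

Neyman allocation: nₕ = n·NₕSₕ / Σⱼ NⱼSⱼ.
Σ NⱼSⱼ = 17110·357 + 16690·380 + 21523·170 + 15274·335 = 2.122617 × 10^7.
n_{65+} = 1768·21523·170 / (2.122617 × 10^7) = 304.8.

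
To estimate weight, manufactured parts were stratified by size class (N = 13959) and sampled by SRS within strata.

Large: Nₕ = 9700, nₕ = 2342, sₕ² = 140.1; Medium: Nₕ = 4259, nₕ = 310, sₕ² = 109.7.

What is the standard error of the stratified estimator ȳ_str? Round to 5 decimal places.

Var(ȳ_str) = Σₕ Wₕ²(1 − fₕ)sₕ²/nₕ with Wₕ = Nₕ/N, N = 13959.
Large: Wₕ = 0.69489218; term = 0.69489218²·(1 − 0.24144330)·140.1/2342 = 0.021911603.
Medium: Wₕ = 0.30510782; term = 0.30510782²·(1 − 0.07278704)·109.7/310 = 0.030544364.
Sum = 0.052455967.
SE = √(0.052455967) = 0.22903.

0.22903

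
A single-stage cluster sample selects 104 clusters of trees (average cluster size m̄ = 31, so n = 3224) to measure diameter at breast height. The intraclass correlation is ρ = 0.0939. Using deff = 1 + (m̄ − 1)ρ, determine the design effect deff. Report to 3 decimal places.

deff = 1 + (31 − 1)·0.0939 = 1 + 2.817 = 3.817.

3.817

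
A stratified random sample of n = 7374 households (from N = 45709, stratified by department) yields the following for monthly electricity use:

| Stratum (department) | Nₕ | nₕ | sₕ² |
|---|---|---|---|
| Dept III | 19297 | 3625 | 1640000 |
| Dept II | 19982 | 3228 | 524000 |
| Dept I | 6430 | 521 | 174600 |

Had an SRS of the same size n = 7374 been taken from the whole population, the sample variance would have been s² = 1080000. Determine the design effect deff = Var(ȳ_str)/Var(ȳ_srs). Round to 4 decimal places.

Var(ȳ_str) = Σ Wₕ²(1−fₕ)sₕ²/nₕ with Wₕ = Nₕ/45709:
  Dept III: (19297/45709)²·(1−3625/19297)·1640000/3625 = 65.485721
  Dept II: (19982/45709)²·(1−3228/19982)·524000/3228 = 26.010685
  Dept I: (6430/45709)²·(1−521/6430)·174600/521 = 6.0943591
  → Var(ȳ_str) = 97.590765.
Var(ȳ_srs) = (1 − 7374/45709)·1080000/7374 = 122.83281.
deff = 97.590765 / 122.83281 = 0.7945.

0.7945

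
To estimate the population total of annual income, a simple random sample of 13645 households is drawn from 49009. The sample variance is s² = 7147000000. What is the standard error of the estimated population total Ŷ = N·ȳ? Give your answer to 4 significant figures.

Var(Ŷ) = N²·Var(ȳ) = N²·(1 − n/N)·s²/n.
f = 13645/49009 = 0.27841825; Var(ȳ) = 0.72158175·7147000000/13645 = 377951.25.
Var(Ŷ) = 49009² · 377951.25 = 9.0779433 × 10^14.
SE(Ŷ) = √(9.0779433 × 10^14) = 3.013 × 10^7.

3.013 × 10^7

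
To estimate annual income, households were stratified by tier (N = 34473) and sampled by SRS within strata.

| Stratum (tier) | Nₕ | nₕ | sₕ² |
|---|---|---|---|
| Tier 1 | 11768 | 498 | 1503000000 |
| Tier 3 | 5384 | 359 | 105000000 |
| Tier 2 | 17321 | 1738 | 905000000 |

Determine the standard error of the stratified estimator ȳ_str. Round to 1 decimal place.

679.5

Var(ȳ_str) = Σₕ Wₕ²(1 − fₕ)sₕ²/nₕ with Wₕ = Nₕ/N, N = 34473.
Tier 1: Wₕ = 0.34136861; term = 0.34136861²·(1 − 0.04231815)·1503000000/498 = 336820.14.
Tier 3: Wₕ = 0.15618020; term = 0.15618020²·(1 − 0.06667905)·105000000/359 = 6658.5215.
Tier 2: Wₕ = 0.50245119; term = 0.50245119²·(1 − 0.10034063)·905000000/1738 = 118267.3.
Sum = 461745.96.
SE = √(461745.96) = 679.5.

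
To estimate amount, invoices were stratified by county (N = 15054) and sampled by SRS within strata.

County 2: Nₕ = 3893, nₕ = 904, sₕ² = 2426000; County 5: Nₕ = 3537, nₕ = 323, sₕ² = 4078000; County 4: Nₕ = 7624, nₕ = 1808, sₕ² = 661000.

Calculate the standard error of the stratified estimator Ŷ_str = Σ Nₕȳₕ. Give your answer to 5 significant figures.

Var(Ŷ_str) = Σₕ Nₕ²(1 − fₕ)sₕ²/nₕ.
County 2: 3893²·(1 − 904/3893)·2426000/904 = 3.1227174 × 10^10.
County 5: 3537²·(1 − 323/3537)·4078000/323 = 1.4352436 × 10^11.
County 4: 7624²·(1 − 1808/7624)·661000/1808 = 1.6211019 × 10^10.
Sum = 1.9096255 × 10^11.
SE = √(1.9096255 × 10^11) = 436990.

436990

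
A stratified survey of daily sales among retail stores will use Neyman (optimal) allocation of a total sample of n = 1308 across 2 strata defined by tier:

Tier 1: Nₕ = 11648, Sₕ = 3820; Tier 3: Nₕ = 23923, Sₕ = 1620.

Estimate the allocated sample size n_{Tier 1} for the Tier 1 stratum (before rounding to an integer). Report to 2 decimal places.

Neyman allocation: nₕ = n·NₕSₕ / Σⱼ NⱼSⱼ.
Σ NⱼSⱼ = 11648·3820 + 23923·1620 = 8.325062 × 10^7.
n_{Tier 1} = 1308·11648·3820 / (8.325062 × 10^7) = 699.09.

699.09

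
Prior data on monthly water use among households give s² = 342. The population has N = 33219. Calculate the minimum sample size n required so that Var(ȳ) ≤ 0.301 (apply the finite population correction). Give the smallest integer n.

1099

Without fpc, n₀ = s²/D = 342/0.301 = 1136.2126.
With fpc, (1 − n/N)·s²/n ≤ D requires n ≥ n₀/(1 + n₀/N) = 1136.2126/(1 + 1136.2126/33219) = 1098.6352.
Rounding up, n = 1099.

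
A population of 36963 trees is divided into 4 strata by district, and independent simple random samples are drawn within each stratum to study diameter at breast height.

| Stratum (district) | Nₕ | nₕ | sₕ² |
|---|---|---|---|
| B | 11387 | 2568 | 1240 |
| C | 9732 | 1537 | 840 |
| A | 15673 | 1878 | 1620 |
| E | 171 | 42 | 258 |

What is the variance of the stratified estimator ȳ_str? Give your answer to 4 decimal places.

Var(ȳ_str) = Σₕ Wₕ²(1 − fₕ)sₕ²/nₕ with Wₕ = Nₕ/N, N = 36963.
B: Wₕ = 0.30806482; term = 0.30806482²·(1 − 0.22552033)·1240/2568 = 0.035491218.
C: Wₕ = 0.26329032; term = 0.26329032²·(1 − 0.15793259)·840/1537 = 0.031902304.
A: Wₕ = 0.42401861; term = 0.42401861²·(1 − 0.11982390)·1620/1878 = 0.13650823.
E: Wₕ = 0.00462625; term = 0.00462625²·(1 − 0.24561404)·258/42 = 9.9179477 × 10^-5.
Sum = 0.20400093.

0.2040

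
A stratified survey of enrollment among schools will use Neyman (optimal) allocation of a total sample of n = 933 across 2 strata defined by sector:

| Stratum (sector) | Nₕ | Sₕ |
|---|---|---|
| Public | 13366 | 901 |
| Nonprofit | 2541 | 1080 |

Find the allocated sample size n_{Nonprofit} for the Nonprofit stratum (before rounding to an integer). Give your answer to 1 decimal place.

173.2

Neyman allocation: nₕ = n·NₕSₕ / Σⱼ NⱼSⱼ.
Σ NⱼSⱼ = 13366·901 + 2541·1080 = 1.4787046 × 10^7.
n_{Nonprofit} = 933·2541·1080 / (1.4787046 × 10^7) = 173.2.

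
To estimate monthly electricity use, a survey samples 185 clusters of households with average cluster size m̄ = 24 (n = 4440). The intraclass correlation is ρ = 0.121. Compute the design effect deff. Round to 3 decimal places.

3.783

deff = 1 + (24 − 1)·0.121 = 1 + 2.783 = 3.783.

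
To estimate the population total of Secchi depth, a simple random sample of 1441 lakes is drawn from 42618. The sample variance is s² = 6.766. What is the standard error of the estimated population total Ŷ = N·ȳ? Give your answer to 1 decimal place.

Var(Ŷ) = N²·Var(ȳ) = N²·(1 − n/N)·s²/n.
f = 1441/42618 = 0.03381200; Var(ȳ) = 0.96618800·6.766/1441 = 0.0045365912.
Var(Ŷ) = 42618² · 0.0045365912 = 8.239783 × 10^6.
SE(Ŷ) = √(8.239783 × 10^6) = 2870.5.

2870.5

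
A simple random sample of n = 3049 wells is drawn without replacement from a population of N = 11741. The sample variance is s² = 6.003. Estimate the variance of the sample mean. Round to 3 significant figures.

0.00146

Under SRS without replacement, Var(ȳ) = (1 − f)·s²/n with f = n/N = 3049/11741 = 0.25968827.
Var(ȳ) = (1 − 0.25968827)·6.003/3049 = 0.74031173·0.0019688422 = 0.001457557.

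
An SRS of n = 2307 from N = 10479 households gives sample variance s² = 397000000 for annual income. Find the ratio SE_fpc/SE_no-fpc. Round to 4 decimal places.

0.8831

f = n/N = 2307/10479 = 0.22015459.
SE_no-fpc = √(s²/n) = 414.83124; SE_fpc = √((1−f)s²/n) = 366.33272.
Ratio = √(1−f) = 0.88308856.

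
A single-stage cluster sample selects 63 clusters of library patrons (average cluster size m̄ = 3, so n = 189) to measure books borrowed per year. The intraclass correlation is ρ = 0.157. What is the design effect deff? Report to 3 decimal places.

1.314

deff = 1 + (3 − 1)·0.157 = 1 + 0.314 = 1.314.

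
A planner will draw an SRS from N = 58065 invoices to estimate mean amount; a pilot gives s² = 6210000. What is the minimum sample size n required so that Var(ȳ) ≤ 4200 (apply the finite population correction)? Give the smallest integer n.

Without fpc, n₀ = s²/D = 6210000/4200 = 1478.5714.
With fpc, (1 − n/N)·s²/n ≤ D requires n ≥ n₀/(1 + n₀/N) = 1478.5714/(1 + 1478.5714/58065) = 1441.8559.
Rounding up, n = 1442.

1442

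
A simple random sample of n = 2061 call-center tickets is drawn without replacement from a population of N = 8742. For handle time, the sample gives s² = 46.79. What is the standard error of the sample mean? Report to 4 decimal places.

Under SRS without replacement, Var(ȳ) = (1 − f)·s²/n with f = n/N = 2061/8742 = 0.23575841.
Var(ȳ) = (1 − 0.23575841)·46.79/2061 = 0.76424159·0.022702572 = 0.017350249.
SE(ȳ) = √(0.017350249) = 0.1317.

0.1317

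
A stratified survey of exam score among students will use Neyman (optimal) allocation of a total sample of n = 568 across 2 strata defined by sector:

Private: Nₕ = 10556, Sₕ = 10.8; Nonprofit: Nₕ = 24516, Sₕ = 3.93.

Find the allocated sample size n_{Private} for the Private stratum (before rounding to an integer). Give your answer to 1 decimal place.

307.8

Neyman allocation: nₕ = n·NₕSₕ / Σⱼ NⱼSⱼ.
Σ NⱼSⱼ = 10556·10.8 + 24516·3.93 = 210352.68.
n_{Private} = 568·10556·10.8 / 210352.68 = 307.8.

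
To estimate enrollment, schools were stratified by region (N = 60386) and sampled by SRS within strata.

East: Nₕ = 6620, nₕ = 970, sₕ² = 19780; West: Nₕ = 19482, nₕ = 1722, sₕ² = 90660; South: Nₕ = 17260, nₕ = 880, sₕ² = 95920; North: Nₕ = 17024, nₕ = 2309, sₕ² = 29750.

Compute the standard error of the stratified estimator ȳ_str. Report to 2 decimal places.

3.81

Var(ȳ_str) = Σₕ Wₕ²(1 − fₕ)sₕ²/nₕ with Wₕ = Nₕ/N, N = 60386.
East: Wₕ = 0.10962806; term = 0.10962806²·(1 − 0.14652568)·19780/970 = 0.20916474.
West: Wₕ = 0.32262445; term = 0.32262445²·(1 − 0.08838928)·90660/1722 = 4.9955872.
South: Wₕ = 0.28582784; term = 0.28582784²·(1 − 0.05098494)·95920/880 = 8.4510109.
North: Wₕ = 0.28191965; term = 0.28191965²·(1 − 0.13563205)·29750/2309 = 0.88514086.
Sum = 14.540904.
SE = √(14.540904) = 3.81.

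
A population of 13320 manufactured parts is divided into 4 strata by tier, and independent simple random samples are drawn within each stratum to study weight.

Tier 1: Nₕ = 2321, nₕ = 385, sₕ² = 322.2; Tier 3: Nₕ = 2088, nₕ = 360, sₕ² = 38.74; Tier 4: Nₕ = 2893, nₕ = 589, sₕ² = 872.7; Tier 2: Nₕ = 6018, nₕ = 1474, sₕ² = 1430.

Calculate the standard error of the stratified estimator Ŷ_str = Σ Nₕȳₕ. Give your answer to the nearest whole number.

Var(Ŷ_str) = Σₕ Nₕ²(1 − fₕ)sₕ²/nₕ.
Tier 1: 2321²·(1 − 385/2321)·322.2/385 = 3.7604975 × 10^6.
Tier 3: 2088²·(1 − 360/2088)·38.74/360 = 388267.78.
Tier 4: 2893²·(1 − 589/2893)·872.7/589 = 9.8759888 × 10^6.
Tier 2: 6018²·(1 − 1474/6018)·1430/1474 = 2.65295 × 10^7.
Sum = 4.0554254 × 10^7.
SE = √(4.0554254 × 10^7) = 6368.

6368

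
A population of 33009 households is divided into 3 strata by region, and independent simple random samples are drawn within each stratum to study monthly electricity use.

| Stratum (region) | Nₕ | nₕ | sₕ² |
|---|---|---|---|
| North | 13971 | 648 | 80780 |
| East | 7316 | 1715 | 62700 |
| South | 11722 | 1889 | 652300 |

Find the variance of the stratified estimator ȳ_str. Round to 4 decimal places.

59.1998

Var(ȳ_str) = Σₕ Wₕ²(1 − fₕ)sₕ²/nₕ with Wₕ = Nₕ/N, N = 33009.
North: Wₕ = 0.42324821; term = 0.42324821²·(1 − 0.04638179)·80780/648 = 21.295784.
East: Wₕ = 0.22163652; term = 0.22163652²·(1 − 0.23441771)·62700/1715 = 1.3749216.
South: Wₕ = 0.35511527; term = 0.35511527²·(1 − 0.16114997)·652300/1889 = 36.529055.
Sum = 59.199761.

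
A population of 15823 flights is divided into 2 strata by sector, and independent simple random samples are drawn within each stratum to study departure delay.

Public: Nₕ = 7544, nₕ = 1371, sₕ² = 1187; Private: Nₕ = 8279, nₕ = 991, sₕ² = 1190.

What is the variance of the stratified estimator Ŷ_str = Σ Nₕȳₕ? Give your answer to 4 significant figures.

1.128 × 10^8

Var(Ŷ_str) = Σₕ Nₕ²(1 − fₕ)sₕ²/nₕ.
Public: 7544²·(1 − 1371/7544)·1187/1371 = 4.0319136 × 10^7.
Private: 8279²·(1 − 991/8279)·1190/991 = 7.2453531 × 10^7.
Sum = 1.1277267 × 10^8.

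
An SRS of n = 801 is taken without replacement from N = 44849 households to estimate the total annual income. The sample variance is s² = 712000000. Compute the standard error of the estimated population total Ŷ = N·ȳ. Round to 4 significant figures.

4.190 × 10^7

Var(Ŷ) = N²·Var(ȳ) = N²·(1 − n/N)·s²/n.
f = 801/44849 = 0.01785993; Var(ȳ) = 0.98214007·712000000/801 = 873013.4.
Var(Ŷ) = 44849² · 873013.4 = 1.7560078 × 10^15.
SE(Ŷ) = √(1.7560078 × 10^15) = 4.190 × 10^7.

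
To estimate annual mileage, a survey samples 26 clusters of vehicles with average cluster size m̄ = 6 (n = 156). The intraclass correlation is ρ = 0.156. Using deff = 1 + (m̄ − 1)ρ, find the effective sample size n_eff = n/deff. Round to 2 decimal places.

87.64

deff = 1 + (6 − 1)·0.156 = 1 + 0.78 = 1.78.
n_eff = 156 / 1.78 = 87.64.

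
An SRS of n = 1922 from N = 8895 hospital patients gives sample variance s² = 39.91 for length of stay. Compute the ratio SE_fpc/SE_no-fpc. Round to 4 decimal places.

f = n/N = 1922/8895 = 0.21607645.
SE_no-fpc = √(s²/n) = 0.14410006; SE_fpc = √((1−f)s²/n) = 0.12758541.
Ratio = √(1−f) = 0.88539457.

0.8854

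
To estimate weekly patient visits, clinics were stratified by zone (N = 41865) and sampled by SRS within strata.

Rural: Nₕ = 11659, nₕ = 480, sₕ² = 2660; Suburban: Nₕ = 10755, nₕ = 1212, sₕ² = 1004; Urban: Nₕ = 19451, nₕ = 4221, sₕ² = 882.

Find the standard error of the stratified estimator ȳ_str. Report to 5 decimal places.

0.70422

Var(ȳ_str) = Σₕ Wₕ²(1 − fₕ)sₕ²/nₕ with Wₕ = Nₕ/N, N = 41865.
Rural: Wₕ = 0.27849039; term = 0.27849039²·(1 − 0.04116991)·2660/480 = 0.41209986.
Suburban: Wₕ = 0.25689717; term = 0.25689717²·(1 − 0.11269177)·1004/1212 = 0.048509214.
Urban: Wₕ = 0.46461244; term = 0.46461244²·(1 − 0.21700684)·882/4221 = 0.035317738.
Sum = 0.49592681.
SE = √(0.49592681) = 0.70422.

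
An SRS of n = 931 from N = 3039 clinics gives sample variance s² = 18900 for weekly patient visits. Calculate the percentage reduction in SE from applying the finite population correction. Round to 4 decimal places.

16.7144

f = n/N = 931/3039 = 0.30635077.
SE_no-fpc = √(s²/n) = 4.5056356; SE_fpc = √((1−f)s²/n) = 3.7525459.
Ratio = √(1−f) = 0.83285607. Reduction = 100·(1 − 0.83285607) = 16.7144%.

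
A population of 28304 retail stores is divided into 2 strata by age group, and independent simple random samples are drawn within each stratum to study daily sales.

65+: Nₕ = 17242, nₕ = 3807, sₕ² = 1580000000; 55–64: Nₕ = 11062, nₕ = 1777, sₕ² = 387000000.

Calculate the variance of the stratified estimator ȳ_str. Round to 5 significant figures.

147930

Var(ȳ_str) = Σₕ Wₕ²(1 − fₕ)sₕ²/nₕ with Wₕ = Nₕ/N, N = 28304.
65+: Wₕ = 0.60917185; term = 0.60917185²·(1 − 0.22079805)·1580000000/3807 = 120006.26.
55–64: Wₕ = 0.39082815; term = 0.39082815²·(1 − 0.16064003)·387000000/1777 = 27921.804.
Sum = 147928.06.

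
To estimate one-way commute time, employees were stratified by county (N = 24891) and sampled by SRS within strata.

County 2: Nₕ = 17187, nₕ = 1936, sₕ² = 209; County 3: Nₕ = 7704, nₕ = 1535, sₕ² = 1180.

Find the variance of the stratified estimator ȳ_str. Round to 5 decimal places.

Var(ȳ_str) = Σₕ Wₕ²(1 − fₕ)sₕ²/nₕ with Wₕ = Nₕ/N, N = 24891.
County 2: Wₕ = 0.69049054; term = 0.69049054²·(1 − 0.11264328)·209/1936 = 0.045672485.
County 3: Wₕ = 0.30950946; term = 0.30950946²·(1 − 0.19924714)·1180/1535 = 0.058968487.
Sum = 0.10464097.

0.10464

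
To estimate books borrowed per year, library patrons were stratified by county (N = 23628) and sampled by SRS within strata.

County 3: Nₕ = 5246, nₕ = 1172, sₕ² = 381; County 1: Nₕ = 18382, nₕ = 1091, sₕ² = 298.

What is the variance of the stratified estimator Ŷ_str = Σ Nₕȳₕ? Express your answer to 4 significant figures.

9.376 × 10^7

Var(Ŷ_str) = Σₕ Nₕ²(1 − fₕ)sₕ²/nₕ.
County 3: 5246²·(1 − 1172/5246)·381/1172 = 6.9477899 × 10^6.
County 1: 18382²·(1 − 1091/18382)·298/1091 = 8.6816922 × 10^7.
Sum = 9.3764712 × 10^7.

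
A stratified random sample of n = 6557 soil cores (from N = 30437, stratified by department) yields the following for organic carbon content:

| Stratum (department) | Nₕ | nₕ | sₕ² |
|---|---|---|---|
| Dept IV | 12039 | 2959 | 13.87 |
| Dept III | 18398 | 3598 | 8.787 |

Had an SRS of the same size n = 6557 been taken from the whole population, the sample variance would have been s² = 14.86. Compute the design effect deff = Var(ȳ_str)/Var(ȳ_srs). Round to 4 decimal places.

Var(ȳ_str) = Σ Wₕ²(1−fₕ)sₕ²/nₕ with Wₕ = Nₕ/30437:
  Dept IV: (12039/30437)²·(1−2959/12039)·13.87/2959 = 5.5310052 × 10^-4
  Dept III: (18398/30437)²·(1−3598/18398)·8.787/3598 = 7.1780769 × 10^-4
  → Var(ȳ_str) = 0.0012709082.
Var(ȳ_srs) = (1 − 6557/30437)·14.86/6557 = 0.0017780587.
deff = 0.0012709082 / 0.0017780587 = 0.7148.

0.7148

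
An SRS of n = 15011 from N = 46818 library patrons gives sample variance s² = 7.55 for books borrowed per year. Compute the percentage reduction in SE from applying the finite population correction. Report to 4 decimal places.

17.5758

f = n/N = 15011/46818 = 0.32062455.
SE_no-fpc = √(s²/n) = 0.02242687; SE_fpc = √((1−f)s²/n) = 0.018485176.
Ratio = √(1−f) = 0.82424235. Reduction = 100·(1 − 0.82424235) = 17.5758%.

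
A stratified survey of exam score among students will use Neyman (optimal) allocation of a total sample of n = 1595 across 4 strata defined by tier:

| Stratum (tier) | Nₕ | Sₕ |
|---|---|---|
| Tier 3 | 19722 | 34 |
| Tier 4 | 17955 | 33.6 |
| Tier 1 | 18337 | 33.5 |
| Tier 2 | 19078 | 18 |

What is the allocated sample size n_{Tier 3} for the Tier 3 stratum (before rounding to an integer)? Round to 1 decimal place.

479.3

Neyman allocation: nₕ = n·NₕSₕ / Σⱼ NⱼSⱼ.
Σ NⱼSⱼ = 19722·34 + 17955·33.6 + 18337·33.5 + 19078·18 = 2.2315295 × 10^6.
n_{Tier 3} = 1595·19722·34 / (2.2315295 × 10^6) = 479.3.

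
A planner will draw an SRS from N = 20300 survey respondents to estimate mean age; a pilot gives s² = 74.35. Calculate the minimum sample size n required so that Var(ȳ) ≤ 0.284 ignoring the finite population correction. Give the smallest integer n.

Without fpc, n₀ = s²/D = 74.35/0.284 = 261.7958.
Rounding up, n = 262.

262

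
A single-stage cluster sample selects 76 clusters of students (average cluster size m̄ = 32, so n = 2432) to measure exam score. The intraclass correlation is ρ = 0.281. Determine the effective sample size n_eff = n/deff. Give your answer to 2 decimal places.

250.44

deff = 1 + (32 − 1)·0.281 = 1 + 8.711 = 9.711.
n_eff = 2432 / 9.711 = 250.44.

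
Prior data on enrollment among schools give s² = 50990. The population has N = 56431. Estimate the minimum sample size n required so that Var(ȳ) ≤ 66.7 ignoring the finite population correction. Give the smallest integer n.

765

Without fpc, n₀ = s²/D = 50990/66.7 = 764.4678.
Rounding up, n = 765.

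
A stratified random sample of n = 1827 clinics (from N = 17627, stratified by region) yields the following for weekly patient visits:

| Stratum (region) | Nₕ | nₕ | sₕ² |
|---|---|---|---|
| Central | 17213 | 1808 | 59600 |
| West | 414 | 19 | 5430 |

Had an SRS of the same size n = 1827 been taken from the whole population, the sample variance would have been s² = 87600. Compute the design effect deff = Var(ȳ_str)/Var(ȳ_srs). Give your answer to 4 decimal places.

0.6581

Var(ȳ_str) = Σ Wₕ²(1−fₕ)sₕ²/nₕ with Wₕ = Nₕ/17627:
  Central: (17213/17627)²·(1−1808/17213)·59600/1808 = 28.132563
  West: (414/17627)²·(1−19/414)·5430/19 = 0.15041351
  → Var(ȳ_str) = 28.282977.
Var(ȳ_srs) = (1 − 1827/17627)·87600/1827 = 42.977806.
deff = 28.282977 / 42.977806 = 0.6581.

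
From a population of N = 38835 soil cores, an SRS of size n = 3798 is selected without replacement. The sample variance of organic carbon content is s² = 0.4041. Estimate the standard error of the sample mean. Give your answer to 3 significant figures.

0.00980

Under SRS without replacement, Var(ȳ) = (1 − f)·s²/n with f = n/N = 3798/38835 = 0.09779838.
Var(ȳ) = (1 − 0.09779838)·0.4041/3798 = 0.90220162·1.063981 × 10^-4 = 9.5992542 × 10^-5.
SE(ȳ) = √(9.5992542 × 10^-5) = 0.00980.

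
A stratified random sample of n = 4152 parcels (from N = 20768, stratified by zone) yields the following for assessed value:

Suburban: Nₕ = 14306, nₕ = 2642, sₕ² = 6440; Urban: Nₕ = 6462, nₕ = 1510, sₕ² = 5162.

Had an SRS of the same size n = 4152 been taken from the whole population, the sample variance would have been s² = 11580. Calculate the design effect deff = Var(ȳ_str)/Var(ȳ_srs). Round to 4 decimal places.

Var(ȳ_str) = Σ Wₕ²(1−fₕ)sₕ²/nₕ with Wₕ = Nₕ/20768:
  Suburban: (14306/20768)²·(1−2642/14306)·6440/2642 = 0.94303853
  Urban: (6462/20768)²·(1−1510/6462)·5162/1510 = 0.25362922
  → Var(ȳ_str) = 1.1966678.
Var(ȳ_srs) = (1 − 4152/20768)·11580/4152 = 2.2314287.
deff = 1.1966678 / 2.2314287 = 0.5363.

0.5363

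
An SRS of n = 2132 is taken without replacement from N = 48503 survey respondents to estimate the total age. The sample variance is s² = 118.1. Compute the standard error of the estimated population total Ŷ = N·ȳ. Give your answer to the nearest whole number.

11162

Var(Ŷ) = N²·Var(ȳ) = N²·(1 − n/N)·s²/n.
f = 2132/48503 = 0.04395604; Var(ȳ) = 0.95604396·118.1/2132 = 0.052959095.
Var(Ŷ) = 48503² · 0.052959095 = 1.2458844 × 10^8.
SE(Ŷ) = √(1.2458844 × 10^8) = 11162.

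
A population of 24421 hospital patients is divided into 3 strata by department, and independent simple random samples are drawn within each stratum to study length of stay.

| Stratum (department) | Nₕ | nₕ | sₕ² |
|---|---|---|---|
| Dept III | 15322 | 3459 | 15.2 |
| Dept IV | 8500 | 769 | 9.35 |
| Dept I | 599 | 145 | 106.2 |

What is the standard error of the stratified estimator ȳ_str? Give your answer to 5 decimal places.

0.05489

Var(ȳ_str) = Σₕ Wₕ²(1 − fₕ)sₕ²/nₕ with Wₕ = Nₕ/N, N = 24421.
Dept III: Wₕ = 0.62741083; term = 0.62741083²·(1 − 0.22575382)·15.2/3459 = 0.0013392946.
Dept IV: Wₕ = 0.34806109; term = 0.34806109²·(1 − 0.09047059)·9.35/769 = 0.0013397167.
Dept I: Wₕ = 0.02452807; term = 0.02452807²·(1 − 0.24207012)·106.2/145 = 3.3397373 × 10^-4.
Sum = 0.003012985.
SE = √(0.003012985) = 0.05489.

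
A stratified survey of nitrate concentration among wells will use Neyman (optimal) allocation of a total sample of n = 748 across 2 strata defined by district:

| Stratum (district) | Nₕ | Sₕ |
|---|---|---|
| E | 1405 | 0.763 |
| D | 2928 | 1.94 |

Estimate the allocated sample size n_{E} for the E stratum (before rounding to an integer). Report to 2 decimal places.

118.75

Neyman allocation: nₕ = n·NₕSₕ / Σⱼ NⱼSⱼ.
Σ NⱼSⱼ = 1405·0.763 + 2928·1.94 = 6752.335.
n_{E} = 748·1405·0.763 / 6752.335 = 118.75.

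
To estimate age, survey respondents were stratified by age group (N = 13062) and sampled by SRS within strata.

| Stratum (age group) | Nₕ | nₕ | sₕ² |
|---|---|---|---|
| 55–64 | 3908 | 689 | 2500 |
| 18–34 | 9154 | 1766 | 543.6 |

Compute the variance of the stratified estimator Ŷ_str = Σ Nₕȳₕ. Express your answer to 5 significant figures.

6.6463 × 10^7

Var(Ŷ_str) = Σₕ Nₕ²(1 − fₕ)sₕ²/nₕ.
55–64: 3908²·(1 − 689/3908)·2500/689 = 4.5645327 × 10^7.
18–34: 9154²·(1 − 1766/9154)·543.6/1766 = 2.0817403 × 10^7.
Sum = 6.646273 × 10^7.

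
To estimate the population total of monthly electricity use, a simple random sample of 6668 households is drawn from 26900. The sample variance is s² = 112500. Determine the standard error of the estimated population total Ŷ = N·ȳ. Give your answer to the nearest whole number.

Var(Ŷ) = N²·Var(ȳ) = N²·(1 − n/N)·s²/n.
f = 6668/26900 = 0.24788104; Var(ȳ) = 0.75211896·112500/6668 = 12.68947.
Var(Ŷ) = 26900² · 12.68947 = 9.1822274 × 10^9.
SE(Ŷ) = √(9.1822274 × 10^9) = 95824.

95824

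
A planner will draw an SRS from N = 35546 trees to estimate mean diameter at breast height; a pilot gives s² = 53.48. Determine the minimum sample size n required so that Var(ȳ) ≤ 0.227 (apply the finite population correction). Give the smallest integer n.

235

Without fpc, n₀ = s²/D = 53.48/0.227 = 235.5947.
With fpc, (1 − n/N)·s²/n ≤ D requires n ≥ n₀/(1 + n₀/N) = 235.5947/(1 + 235.5947/35546) = 234.0435.
Rounding up, n = 235.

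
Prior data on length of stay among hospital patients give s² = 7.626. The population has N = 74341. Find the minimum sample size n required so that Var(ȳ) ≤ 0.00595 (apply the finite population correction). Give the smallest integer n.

Without fpc, n₀ = s²/D = 7.626/0.00595 = 1281.6807.
With fpc, (1 − n/N)·s²/n ≤ D requires n ≥ n₀/(1 + n₀/N) = 1281.6807/(1 + 1281.6807/74341) = 1259.9583.
Rounding up, n = 1260.

1260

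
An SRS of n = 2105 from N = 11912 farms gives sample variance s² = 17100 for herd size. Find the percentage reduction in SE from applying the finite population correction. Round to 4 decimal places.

f = n/N = 2105/11912 = 0.17671256.
SE_no-fpc = √(s²/n) = 2.8501781; SE_fpc = √((1−f)s²/n) = 2.5861145.
Ratio = √(1−f) = 0.90735188. Reduction = 100·(1 − 0.90735188) = 9.2648%.

9.2648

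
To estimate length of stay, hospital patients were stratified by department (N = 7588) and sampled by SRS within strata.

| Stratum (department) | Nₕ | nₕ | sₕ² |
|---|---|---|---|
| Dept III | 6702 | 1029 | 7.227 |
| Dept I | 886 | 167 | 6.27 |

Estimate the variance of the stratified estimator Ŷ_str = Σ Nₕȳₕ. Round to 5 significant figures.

Var(Ŷ_str) = Σₕ Nₕ²(1 − fₕ)sₕ²/nₕ.
Dept III: 6702²·(1 − 1029/6702)·7.227/1029 = 267029.9.
Dept I: 886²·(1 − 167/886)·6.27/167 = 23917.384.
Sum = 290947.28.

290950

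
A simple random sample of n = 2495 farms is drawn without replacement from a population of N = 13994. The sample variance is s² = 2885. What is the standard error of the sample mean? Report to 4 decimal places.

Under SRS without replacement, Var(ȳ) = (1 − f)·s²/n with f = n/N = 2495/13994 = 0.17829070.
Var(ȳ) = (1 − 0.17829070)·2885/2495 = 0.82170930·1.1563126 = 0.95015284.
SE(ȳ) = √(0.95015284) = 0.9748.

0.9748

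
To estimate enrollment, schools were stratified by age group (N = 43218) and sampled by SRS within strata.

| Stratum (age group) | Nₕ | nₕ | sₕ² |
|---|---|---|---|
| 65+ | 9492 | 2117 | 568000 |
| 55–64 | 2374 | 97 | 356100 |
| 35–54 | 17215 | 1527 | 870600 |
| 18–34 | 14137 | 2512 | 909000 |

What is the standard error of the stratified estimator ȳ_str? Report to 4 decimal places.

11.6171

Var(ȳ_str) = Σₕ Wₕ²(1 − fₕ)sₕ²/nₕ with Wₕ = Nₕ/N, N = 43218.
65+: Wₕ = 0.21963071; term = 0.21963071²·(1 − 0.22302992)·568000/2117 = 10.05583.
55–64: Wₕ = 0.05493082; term = 0.05493082²·(1 − 0.04085931)·356100/97 = 10.624651.
35–54: Wₕ = 0.39832940; term = 0.39832940²·(1 − 0.08870171)·870600/1527 = 82.437517.
18–34: Wₕ = 0.32710907; term = 0.32710907²·(1 − 0.17768975)·909000/2512 = 31.839419.
Sum = 134.95742.
SE = √(134.95742) = 11.6171.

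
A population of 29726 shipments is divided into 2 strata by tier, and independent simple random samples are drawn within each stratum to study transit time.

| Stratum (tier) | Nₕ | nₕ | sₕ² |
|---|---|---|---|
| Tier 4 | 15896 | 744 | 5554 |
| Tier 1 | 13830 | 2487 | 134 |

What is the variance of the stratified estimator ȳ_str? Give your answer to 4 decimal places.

2.0443

Var(ȳ_str) = Σₕ Wₕ²(1 − fₕ)sₕ²/nₕ with Wₕ = Nₕ/N, N = 29726.
Tier 4: Wₕ = 0.53475072; term = 0.53475072²·(1 − 0.04680423)·5554/744 = 2.0347816.
Tier 1: Wₕ = 0.46524928; term = 0.46524928²·(1 − 0.17982646)·134/2487 = 0.009565467.
Sum = 2.0443471.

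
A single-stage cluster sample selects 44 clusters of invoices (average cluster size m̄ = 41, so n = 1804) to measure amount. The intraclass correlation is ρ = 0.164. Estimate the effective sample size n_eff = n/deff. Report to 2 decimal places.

238.62

deff = 1 + (41 − 1)·0.164 = 1 + 6.56 = 7.56.
n_eff = 1804 / 7.56 = 238.62.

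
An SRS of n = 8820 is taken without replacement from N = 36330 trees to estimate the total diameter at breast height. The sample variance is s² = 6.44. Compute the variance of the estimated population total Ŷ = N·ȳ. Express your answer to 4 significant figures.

Var(Ŷ) = N²·Var(ȳ) = N²·(1 − n/N)·s²/n.
f = 8820/36330 = 0.24277457; Var(ȳ) = 0.75722543·6.44/8820 = 5.5289476 × 10^-4.
Var(Ŷ) = 36330² · (5.5289476 × 10^-4) = 729748.6.

729700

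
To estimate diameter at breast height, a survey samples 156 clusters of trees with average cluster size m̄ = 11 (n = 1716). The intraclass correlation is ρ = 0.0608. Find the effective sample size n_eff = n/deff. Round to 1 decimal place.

deff = 1 + (11 − 1)·0.0608 = 1 + 0.608 = 1.608.
n_eff = 1716 / 1.608 = 1067.2.

1067.2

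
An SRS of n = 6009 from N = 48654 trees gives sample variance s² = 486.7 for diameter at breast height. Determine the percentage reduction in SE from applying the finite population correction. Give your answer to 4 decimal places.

f = n/N = 6009/48654 = 0.12350475.
SE_no-fpc = √(s²/n) = 0.28459651; SE_fpc = √((1−f)s²/n) = 0.26644302.
Ratio = √(1−f) = 0.93621325. Reduction = 100·(1 − 0.93621325) = 6.3787%.

6.3787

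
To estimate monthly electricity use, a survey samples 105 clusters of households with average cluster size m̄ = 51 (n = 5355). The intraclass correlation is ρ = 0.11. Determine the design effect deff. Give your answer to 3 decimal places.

deff = 1 + (51 − 1)·0.11 = 1 + 5.5 = 6.5.

6.500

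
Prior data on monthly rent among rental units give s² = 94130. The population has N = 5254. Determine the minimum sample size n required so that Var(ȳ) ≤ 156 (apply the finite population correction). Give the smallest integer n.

542

Without fpc, n₀ = s²/D = 94130/156 = 603.3974.
With fpc, (1 − n/N)·s²/n ≤ D requires n ≥ n₀/(1 + n₀/N) = 603.3974/(1 + 603.3974/5254) = 541.2387.
Rounding up, n = 542.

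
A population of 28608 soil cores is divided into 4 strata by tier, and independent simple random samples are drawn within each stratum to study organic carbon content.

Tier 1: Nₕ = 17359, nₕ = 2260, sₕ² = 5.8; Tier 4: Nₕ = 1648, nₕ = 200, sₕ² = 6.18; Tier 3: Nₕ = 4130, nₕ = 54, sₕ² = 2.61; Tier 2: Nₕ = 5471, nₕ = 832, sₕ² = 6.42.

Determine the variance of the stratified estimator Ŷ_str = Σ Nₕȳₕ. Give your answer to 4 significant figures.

1.756 × 10^6

Var(Ŷ_str) = Σₕ Nₕ²(1 − fₕ)sₕ²/nₕ.
Tier 1: 17359²·(1 − 2260/17359)·5.8/2260 = 672655.11.
Tier 4: 1648²·(1 − 200/1648)·6.18/200 = 73736.794.
Tier 3: 4130²·(1 − 54/4130)·2.61/54 = 813637.53.
Tier 2: 5471²·(1 − 832/5471)·6.42/832 = 195840.63.
Sum = 1.7558701 × 10^6.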